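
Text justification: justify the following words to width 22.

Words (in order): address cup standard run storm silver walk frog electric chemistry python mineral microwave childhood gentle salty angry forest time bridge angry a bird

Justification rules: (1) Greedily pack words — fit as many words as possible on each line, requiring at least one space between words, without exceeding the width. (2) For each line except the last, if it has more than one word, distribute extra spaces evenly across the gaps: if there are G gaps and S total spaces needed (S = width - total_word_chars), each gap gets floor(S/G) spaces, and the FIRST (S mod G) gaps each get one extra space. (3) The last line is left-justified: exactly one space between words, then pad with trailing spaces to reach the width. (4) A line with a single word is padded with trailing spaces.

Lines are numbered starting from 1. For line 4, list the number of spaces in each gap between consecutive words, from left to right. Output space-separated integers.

Answer: 7

Derivation:
Line 1: ['address', 'cup', 'standard'] (min_width=20, slack=2)
Line 2: ['run', 'storm', 'silver', 'walk'] (min_width=21, slack=1)
Line 3: ['frog', 'electric'] (min_width=13, slack=9)
Line 4: ['chemistry', 'python'] (min_width=16, slack=6)
Line 5: ['mineral', 'microwave'] (min_width=17, slack=5)
Line 6: ['childhood', 'gentle', 'salty'] (min_width=22, slack=0)
Line 7: ['angry', 'forest', 'time'] (min_width=17, slack=5)
Line 8: ['bridge', 'angry', 'a', 'bird'] (min_width=19, slack=3)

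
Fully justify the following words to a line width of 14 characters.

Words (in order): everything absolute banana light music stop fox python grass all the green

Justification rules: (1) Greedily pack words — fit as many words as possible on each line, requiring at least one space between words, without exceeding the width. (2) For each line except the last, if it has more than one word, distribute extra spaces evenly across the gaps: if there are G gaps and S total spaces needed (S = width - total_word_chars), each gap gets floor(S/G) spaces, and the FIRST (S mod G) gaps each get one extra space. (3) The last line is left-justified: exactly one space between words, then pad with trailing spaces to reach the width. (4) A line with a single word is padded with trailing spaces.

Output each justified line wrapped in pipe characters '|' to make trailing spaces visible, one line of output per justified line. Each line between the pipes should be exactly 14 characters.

Line 1: ['everything'] (min_width=10, slack=4)
Line 2: ['absolute'] (min_width=8, slack=6)
Line 3: ['banana', 'light'] (min_width=12, slack=2)
Line 4: ['music', 'stop', 'fox'] (min_width=14, slack=0)
Line 5: ['python', 'grass'] (min_width=12, slack=2)
Line 6: ['all', 'the', 'green'] (min_width=13, slack=1)

Answer: |everything    |
|absolute      |
|banana   light|
|music stop fox|
|python   grass|
|all the green |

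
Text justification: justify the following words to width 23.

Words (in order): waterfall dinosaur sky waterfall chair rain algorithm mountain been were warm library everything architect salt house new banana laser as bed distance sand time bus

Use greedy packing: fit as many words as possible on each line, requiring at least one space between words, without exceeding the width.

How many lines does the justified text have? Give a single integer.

Answer: 8

Derivation:
Line 1: ['waterfall', 'dinosaur', 'sky'] (min_width=22, slack=1)
Line 2: ['waterfall', 'chair', 'rain'] (min_width=20, slack=3)
Line 3: ['algorithm', 'mountain', 'been'] (min_width=23, slack=0)
Line 4: ['were', 'warm', 'library'] (min_width=17, slack=6)
Line 5: ['everything', 'architect'] (min_width=20, slack=3)
Line 6: ['salt', 'house', 'new', 'banana'] (min_width=21, slack=2)
Line 7: ['laser', 'as', 'bed', 'distance'] (min_width=21, slack=2)
Line 8: ['sand', 'time', 'bus'] (min_width=13, slack=10)
Total lines: 8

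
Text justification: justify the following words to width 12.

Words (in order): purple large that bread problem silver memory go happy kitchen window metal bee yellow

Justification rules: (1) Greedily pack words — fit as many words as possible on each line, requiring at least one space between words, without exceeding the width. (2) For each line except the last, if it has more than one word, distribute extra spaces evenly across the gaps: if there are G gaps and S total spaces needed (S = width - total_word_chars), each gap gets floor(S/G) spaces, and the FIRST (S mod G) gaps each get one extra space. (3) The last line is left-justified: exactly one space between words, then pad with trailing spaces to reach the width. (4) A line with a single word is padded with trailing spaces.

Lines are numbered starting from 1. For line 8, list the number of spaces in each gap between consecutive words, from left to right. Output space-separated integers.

Answer: 1

Derivation:
Line 1: ['purple', 'large'] (min_width=12, slack=0)
Line 2: ['that', 'bread'] (min_width=10, slack=2)
Line 3: ['problem'] (min_width=7, slack=5)
Line 4: ['silver'] (min_width=6, slack=6)
Line 5: ['memory', 'go'] (min_width=9, slack=3)
Line 6: ['happy'] (min_width=5, slack=7)
Line 7: ['kitchen'] (min_width=7, slack=5)
Line 8: ['window', 'metal'] (min_width=12, slack=0)
Line 9: ['bee', 'yellow'] (min_width=10, slack=2)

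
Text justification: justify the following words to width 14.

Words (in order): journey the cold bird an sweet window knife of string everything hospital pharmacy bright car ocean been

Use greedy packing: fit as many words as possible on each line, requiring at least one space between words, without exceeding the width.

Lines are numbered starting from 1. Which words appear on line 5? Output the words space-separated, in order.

Line 1: ['journey', 'the'] (min_width=11, slack=3)
Line 2: ['cold', 'bird', 'an'] (min_width=12, slack=2)
Line 3: ['sweet', 'window'] (min_width=12, slack=2)
Line 4: ['knife', 'of'] (min_width=8, slack=6)
Line 5: ['string'] (min_width=6, slack=8)
Line 6: ['everything'] (min_width=10, slack=4)
Line 7: ['hospital'] (min_width=8, slack=6)
Line 8: ['pharmacy'] (min_width=8, slack=6)
Line 9: ['bright', 'car'] (min_width=10, slack=4)
Line 10: ['ocean', 'been'] (min_width=10, slack=4)

Answer: string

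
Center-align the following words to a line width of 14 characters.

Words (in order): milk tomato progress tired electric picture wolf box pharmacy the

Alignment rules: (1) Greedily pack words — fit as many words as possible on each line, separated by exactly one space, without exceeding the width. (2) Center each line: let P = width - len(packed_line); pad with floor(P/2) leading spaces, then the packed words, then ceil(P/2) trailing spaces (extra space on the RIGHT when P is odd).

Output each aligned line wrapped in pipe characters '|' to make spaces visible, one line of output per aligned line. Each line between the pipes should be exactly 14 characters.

Answer: | milk tomato  |
|progress tired|
|   electric   |
| picture wolf |
| box pharmacy |
|     the      |

Derivation:
Line 1: ['milk', 'tomato'] (min_width=11, slack=3)
Line 2: ['progress', 'tired'] (min_width=14, slack=0)
Line 3: ['electric'] (min_width=8, slack=6)
Line 4: ['picture', 'wolf'] (min_width=12, slack=2)
Line 5: ['box', 'pharmacy'] (min_width=12, slack=2)
Line 6: ['the'] (min_width=3, slack=11)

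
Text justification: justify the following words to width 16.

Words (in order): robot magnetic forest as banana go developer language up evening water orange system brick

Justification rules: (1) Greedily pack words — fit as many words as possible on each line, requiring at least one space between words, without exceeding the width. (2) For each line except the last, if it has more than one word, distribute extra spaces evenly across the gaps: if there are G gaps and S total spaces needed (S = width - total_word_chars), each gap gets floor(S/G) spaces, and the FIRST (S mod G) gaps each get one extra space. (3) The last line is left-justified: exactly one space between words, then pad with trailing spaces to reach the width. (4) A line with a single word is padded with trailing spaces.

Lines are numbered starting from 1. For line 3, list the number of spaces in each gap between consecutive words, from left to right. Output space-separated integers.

Answer: 5

Derivation:
Line 1: ['robot', 'magnetic'] (min_width=14, slack=2)
Line 2: ['forest', 'as', 'banana'] (min_width=16, slack=0)
Line 3: ['go', 'developer'] (min_width=12, slack=4)
Line 4: ['language', 'up'] (min_width=11, slack=5)
Line 5: ['evening', 'water'] (min_width=13, slack=3)
Line 6: ['orange', 'system'] (min_width=13, slack=3)
Line 7: ['brick'] (min_width=5, slack=11)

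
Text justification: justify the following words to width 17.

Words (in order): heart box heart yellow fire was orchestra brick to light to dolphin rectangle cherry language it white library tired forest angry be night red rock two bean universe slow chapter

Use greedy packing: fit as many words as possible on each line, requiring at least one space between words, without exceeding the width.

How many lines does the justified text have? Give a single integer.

Answer: 12

Derivation:
Line 1: ['heart', 'box', 'heart'] (min_width=15, slack=2)
Line 2: ['yellow', 'fire', 'was'] (min_width=15, slack=2)
Line 3: ['orchestra', 'brick'] (min_width=15, slack=2)
Line 4: ['to', 'light', 'to'] (min_width=11, slack=6)
Line 5: ['dolphin', 'rectangle'] (min_width=17, slack=0)
Line 6: ['cherry', 'language'] (min_width=15, slack=2)
Line 7: ['it', 'white', 'library'] (min_width=16, slack=1)
Line 8: ['tired', 'forest'] (min_width=12, slack=5)
Line 9: ['angry', 'be', 'night'] (min_width=14, slack=3)
Line 10: ['red', 'rock', 'two', 'bean'] (min_width=17, slack=0)
Line 11: ['universe', 'slow'] (min_width=13, slack=4)
Line 12: ['chapter'] (min_width=7, slack=10)
Total lines: 12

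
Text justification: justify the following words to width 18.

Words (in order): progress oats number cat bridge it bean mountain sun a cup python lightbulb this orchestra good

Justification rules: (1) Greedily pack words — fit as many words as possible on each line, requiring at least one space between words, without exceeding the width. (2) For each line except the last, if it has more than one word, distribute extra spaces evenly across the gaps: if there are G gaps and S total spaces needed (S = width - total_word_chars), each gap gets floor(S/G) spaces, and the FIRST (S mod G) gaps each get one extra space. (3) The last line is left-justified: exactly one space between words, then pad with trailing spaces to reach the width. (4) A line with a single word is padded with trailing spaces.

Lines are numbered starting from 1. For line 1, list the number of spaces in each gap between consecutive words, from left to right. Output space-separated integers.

Answer: 6

Derivation:
Line 1: ['progress', 'oats'] (min_width=13, slack=5)
Line 2: ['number', 'cat', 'bridge'] (min_width=17, slack=1)
Line 3: ['it', 'bean', 'mountain'] (min_width=16, slack=2)
Line 4: ['sun', 'a', 'cup', 'python'] (min_width=16, slack=2)
Line 5: ['lightbulb', 'this'] (min_width=14, slack=4)
Line 6: ['orchestra', 'good'] (min_width=14, slack=4)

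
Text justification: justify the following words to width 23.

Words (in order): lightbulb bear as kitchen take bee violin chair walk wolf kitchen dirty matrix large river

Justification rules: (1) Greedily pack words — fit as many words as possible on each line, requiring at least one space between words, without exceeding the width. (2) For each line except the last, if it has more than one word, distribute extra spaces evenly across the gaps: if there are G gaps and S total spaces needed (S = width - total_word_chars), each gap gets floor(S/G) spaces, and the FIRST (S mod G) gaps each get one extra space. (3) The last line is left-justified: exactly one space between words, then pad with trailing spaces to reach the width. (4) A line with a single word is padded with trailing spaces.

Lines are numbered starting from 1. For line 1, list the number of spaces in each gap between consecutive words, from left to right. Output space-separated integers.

Line 1: ['lightbulb', 'bear', 'as'] (min_width=17, slack=6)
Line 2: ['kitchen', 'take', 'bee', 'violin'] (min_width=23, slack=0)
Line 3: ['chair', 'walk', 'wolf', 'kitchen'] (min_width=23, slack=0)
Line 4: ['dirty', 'matrix', 'large'] (min_width=18, slack=5)
Line 5: ['river'] (min_width=5, slack=18)

Answer: 4 4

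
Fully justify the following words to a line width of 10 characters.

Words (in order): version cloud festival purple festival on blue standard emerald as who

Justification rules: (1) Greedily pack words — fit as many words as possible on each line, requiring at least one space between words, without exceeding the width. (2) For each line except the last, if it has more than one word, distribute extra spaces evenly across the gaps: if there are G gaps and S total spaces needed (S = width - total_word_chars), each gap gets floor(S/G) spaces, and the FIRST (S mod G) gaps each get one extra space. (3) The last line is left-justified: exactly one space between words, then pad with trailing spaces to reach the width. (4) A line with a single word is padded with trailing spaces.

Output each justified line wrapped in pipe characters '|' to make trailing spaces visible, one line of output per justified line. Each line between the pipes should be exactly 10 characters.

Answer: |version   |
|cloud     |
|festival  |
|purple    |
|festival  |
|on    blue|
|standard  |
|emerald as|
|who       |

Derivation:
Line 1: ['version'] (min_width=7, slack=3)
Line 2: ['cloud'] (min_width=5, slack=5)
Line 3: ['festival'] (min_width=8, slack=2)
Line 4: ['purple'] (min_width=6, slack=4)
Line 5: ['festival'] (min_width=8, slack=2)
Line 6: ['on', 'blue'] (min_width=7, slack=3)
Line 7: ['standard'] (min_width=8, slack=2)
Line 8: ['emerald', 'as'] (min_width=10, slack=0)
Line 9: ['who'] (min_width=3, slack=7)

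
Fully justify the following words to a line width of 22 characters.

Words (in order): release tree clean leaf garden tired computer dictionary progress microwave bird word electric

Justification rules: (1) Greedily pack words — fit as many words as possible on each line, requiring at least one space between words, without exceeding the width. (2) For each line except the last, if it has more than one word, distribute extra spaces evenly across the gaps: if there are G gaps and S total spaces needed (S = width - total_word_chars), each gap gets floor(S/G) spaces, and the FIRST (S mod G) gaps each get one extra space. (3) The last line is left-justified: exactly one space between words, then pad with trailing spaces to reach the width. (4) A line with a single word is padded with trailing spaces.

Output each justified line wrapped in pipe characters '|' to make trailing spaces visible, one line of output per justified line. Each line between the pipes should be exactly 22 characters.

Line 1: ['release', 'tree', 'clean'] (min_width=18, slack=4)
Line 2: ['leaf', 'garden', 'tired'] (min_width=17, slack=5)
Line 3: ['computer', 'dictionary'] (min_width=19, slack=3)
Line 4: ['progress', 'microwave'] (min_width=18, slack=4)
Line 5: ['bird', 'word', 'electric'] (min_width=18, slack=4)

Answer: |release   tree   clean|
|leaf    garden   tired|
|computer    dictionary|
|progress     microwave|
|bird word electric    |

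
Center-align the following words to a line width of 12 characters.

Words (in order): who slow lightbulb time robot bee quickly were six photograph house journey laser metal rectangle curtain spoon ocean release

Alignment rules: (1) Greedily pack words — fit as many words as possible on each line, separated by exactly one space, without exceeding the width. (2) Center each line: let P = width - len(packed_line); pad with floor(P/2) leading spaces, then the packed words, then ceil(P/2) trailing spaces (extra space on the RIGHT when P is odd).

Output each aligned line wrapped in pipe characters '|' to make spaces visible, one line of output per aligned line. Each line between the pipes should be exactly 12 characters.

Line 1: ['who', 'slow'] (min_width=8, slack=4)
Line 2: ['lightbulb'] (min_width=9, slack=3)
Line 3: ['time', 'robot'] (min_width=10, slack=2)
Line 4: ['bee', 'quickly'] (min_width=11, slack=1)
Line 5: ['were', 'six'] (min_width=8, slack=4)
Line 6: ['photograph'] (min_width=10, slack=2)
Line 7: ['house'] (min_width=5, slack=7)
Line 8: ['journey'] (min_width=7, slack=5)
Line 9: ['laser', 'metal'] (min_width=11, slack=1)
Line 10: ['rectangle'] (min_width=9, slack=3)
Line 11: ['curtain'] (min_width=7, slack=5)
Line 12: ['spoon', 'ocean'] (min_width=11, slack=1)
Line 13: ['release'] (min_width=7, slack=5)

Answer: |  who slow  |
| lightbulb  |
| time robot |
|bee quickly |
|  were six  |
| photograph |
|   house    |
|  journey   |
|laser metal |
| rectangle  |
|  curtain   |
|spoon ocean |
|  release   |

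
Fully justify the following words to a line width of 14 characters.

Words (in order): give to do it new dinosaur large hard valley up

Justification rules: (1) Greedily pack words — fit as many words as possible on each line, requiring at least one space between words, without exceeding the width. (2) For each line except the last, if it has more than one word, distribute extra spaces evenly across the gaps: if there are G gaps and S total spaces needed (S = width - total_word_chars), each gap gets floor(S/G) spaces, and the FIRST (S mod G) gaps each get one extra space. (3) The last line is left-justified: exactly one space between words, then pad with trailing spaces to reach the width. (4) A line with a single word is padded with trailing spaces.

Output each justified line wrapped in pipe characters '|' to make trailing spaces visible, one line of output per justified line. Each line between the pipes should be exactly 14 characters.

Line 1: ['give', 'to', 'do', 'it'] (min_width=13, slack=1)
Line 2: ['new', 'dinosaur'] (min_width=12, slack=2)
Line 3: ['large', 'hard'] (min_width=10, slack=4)
Line 4: ['valley', 'up'] (min_width=9, slack=5)

Answer: |give  to do it|
|new   dinosaur|
|large     hard|
|valley up     |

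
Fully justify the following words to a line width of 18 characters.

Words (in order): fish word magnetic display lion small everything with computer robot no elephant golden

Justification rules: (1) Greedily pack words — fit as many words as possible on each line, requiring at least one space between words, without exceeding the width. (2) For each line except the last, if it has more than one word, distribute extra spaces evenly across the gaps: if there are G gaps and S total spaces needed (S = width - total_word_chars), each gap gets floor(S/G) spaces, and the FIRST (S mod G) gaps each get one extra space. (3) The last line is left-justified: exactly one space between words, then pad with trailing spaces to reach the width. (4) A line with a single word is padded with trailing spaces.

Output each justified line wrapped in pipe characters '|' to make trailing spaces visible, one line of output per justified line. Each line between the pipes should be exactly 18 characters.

Line 1: ['fish', 'word', 'magnetic'] (min_width=18, slack=0)
Line 2: ['display', 'lion', 'small'] (min_width=18, slack=0)
Line 3: ['everything', 'with'] (min_width=15, slack=3)
Line 4: ['computer', 'robot', 'no'] (min_width=17, slack=1)
Line 5: ['elephant', 'golden'] (min_width=15, slack=3)

Answer: |fish word magnetic|
|display lion small|
|everything    with|
|computer  robot no|
|elephant golden   |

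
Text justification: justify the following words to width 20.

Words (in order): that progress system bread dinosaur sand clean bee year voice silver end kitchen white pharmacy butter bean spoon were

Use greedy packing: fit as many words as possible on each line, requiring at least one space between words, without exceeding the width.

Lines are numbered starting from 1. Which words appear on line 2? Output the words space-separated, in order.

Answer: bread dinosaur sand

Derivation:
Line 1: ['that', 'progress', 'system'] (min_width=20, slack=0)
Line 2: ['bread', 'dinosaur', 'sand'] (min_width=19, slack=1)
Line 3: ['clean', 'bee', 'year', 'voice'] (min_width=20, slack=0)
Line 4: ['silver', 'end', 'kitchen'] (min_width=18, slack=2)
Line 5: ['white', 'pharmacy'] (min_width=14, slack=6)
Line 6: ['butter', 'bean', 'spoon'] (min_width=17, slack=3)
Line 7: ['were'] (min_width=4, slack=16)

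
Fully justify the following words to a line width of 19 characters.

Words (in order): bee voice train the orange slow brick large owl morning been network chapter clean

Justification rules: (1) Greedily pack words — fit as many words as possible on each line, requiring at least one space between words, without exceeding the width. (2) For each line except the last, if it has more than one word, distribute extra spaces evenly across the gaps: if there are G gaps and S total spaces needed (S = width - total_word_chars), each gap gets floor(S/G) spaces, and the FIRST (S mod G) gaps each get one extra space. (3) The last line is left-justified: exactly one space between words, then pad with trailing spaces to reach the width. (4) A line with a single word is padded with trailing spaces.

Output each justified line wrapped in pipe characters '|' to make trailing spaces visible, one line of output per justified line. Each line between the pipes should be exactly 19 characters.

Answer: |bee voice train the|
|orange  slow  brick|
|large  owl  morning|
|been        network|
|chapter clean      |

Derivation:
Line 1: ['bee', 'voice', 'train', 'the'] (min_width=19, slack=0)
Line 2: ['orange', 'slow', 'brick'] (min_width=17, slack=2)
Line 3: ['large', 'owl', 'morning'] (min_width=17, slack=2)
Line 4: ['been', 'network'] (min_width=12, slack=7)
Line 5: ['chapter', 'clean'] (min_width=13, slack=6)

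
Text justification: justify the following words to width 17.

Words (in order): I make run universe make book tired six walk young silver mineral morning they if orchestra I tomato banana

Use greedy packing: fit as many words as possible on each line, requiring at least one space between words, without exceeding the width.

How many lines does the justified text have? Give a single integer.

Answer: 7

Derivation:
Line 1: ['I', 'make', 'run'] (min_width=10, slack=7)
Line 2: ['universe', 'make'] (min_width=13, slack=4)
Line 3: ['book', 'tired', 'six'] (min_width=14, slack=3)
Line 4: ['walk', 'young', 'silver'] (min_width=17, slack=0)
Line 5: ['mineral', 'morning'] (min_width=15, slack=2)
Line 6: ['they', 'if', 'orchestra'] (min_width=17, slack=0)
Line 7: ['I', 'tomato', 'banana'] (min_width=15, slack=2)
Total lines: 7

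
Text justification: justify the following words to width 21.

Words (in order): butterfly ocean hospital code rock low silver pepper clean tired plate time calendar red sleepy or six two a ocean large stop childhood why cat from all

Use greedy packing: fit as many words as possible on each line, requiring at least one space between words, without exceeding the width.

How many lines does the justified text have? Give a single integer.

Line 1: ['butterfly', 'ocean'] (min_width=15, slack=6)
Line 2: ['hospital', 'code', 'rock'] (min_width=18, slack=3)
Line 3: ['low', 'silver', 'pepper'] (min_width=17, slack=4)
Line 4: ['clean', 'tired', 'plate'] (min_width=17, slack=4)
Line 5: ['time', 'calendar', 'red'] (min_width=17, slack=4)
Line 6: ['sleepy', 'or', 'six', 'two', 'a'] (min_width=19, slack=2)
Line 7: ['ocean', 'large', 'stop'] (min_width=16, slack=5)
Line 8: ['childhood', 'why', 'cat'] (min_width=17, slack=4)
Line 9: ['from', 'all'] (min_width=8, slack=13)
Total lines: 9

Answer: 9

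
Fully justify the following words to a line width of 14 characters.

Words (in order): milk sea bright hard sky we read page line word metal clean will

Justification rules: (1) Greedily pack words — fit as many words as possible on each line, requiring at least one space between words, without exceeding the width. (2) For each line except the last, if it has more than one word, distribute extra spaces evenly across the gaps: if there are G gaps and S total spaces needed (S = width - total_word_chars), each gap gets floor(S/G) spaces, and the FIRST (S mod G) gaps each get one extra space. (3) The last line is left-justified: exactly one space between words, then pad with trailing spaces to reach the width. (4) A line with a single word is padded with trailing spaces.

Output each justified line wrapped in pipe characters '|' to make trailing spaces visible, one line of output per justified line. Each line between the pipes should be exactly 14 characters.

Answer: |milk       sea|
|bright    hard|
|sky   we  read|
|page line word|
|metal    clean|
|will          |

Derivation:
Line 1: ['milk', 'sea'] (min_width=8, slack=6)
Line 2: ['bright', 'hard'] (min_width=11, slack=3)
Line 3: ['sky', 'we', 'read'] (min_width=11, slack=3)
Line 4: ['page', 'line', 'word'] (min_width=14, slack=0)
Line 5: ['metal', 'clean'] (min_width=11, slack=3)
Line 6: ['will'] (min_width=4, slack=10)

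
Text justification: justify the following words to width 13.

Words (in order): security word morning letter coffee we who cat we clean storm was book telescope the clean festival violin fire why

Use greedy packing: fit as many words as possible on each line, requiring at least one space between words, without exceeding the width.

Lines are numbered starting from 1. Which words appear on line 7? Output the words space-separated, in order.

Line 1: ['security', 'word'] (min_width=13, slack=0)
Line 2: ['morning'] (min_width=7, slack=6)
Line 3: ['letter', 'coffee'] (min_width=13, slack=0)
Line 4: ['we', 'who', 'cat', 'we'] (min_width=13, slack=0)
Line 5: ['clean', 'storm'] (min_width=11, slack=2)
Line 6: ['was', 'book'] (min_width=8, slack=5)
Line 7: ['telescope', 'the'] (min_width=13, slack=0)
Line 8: ['clean'] (min_width=5, slack=8)
Line 9: ['festival'] (min_width=8, slack=5)
Line 10: ['violin', 'fire'] (min_width=11, slack=2)
Line 11: ['why'] (min_width=3, slack=10)

Answer: telescope the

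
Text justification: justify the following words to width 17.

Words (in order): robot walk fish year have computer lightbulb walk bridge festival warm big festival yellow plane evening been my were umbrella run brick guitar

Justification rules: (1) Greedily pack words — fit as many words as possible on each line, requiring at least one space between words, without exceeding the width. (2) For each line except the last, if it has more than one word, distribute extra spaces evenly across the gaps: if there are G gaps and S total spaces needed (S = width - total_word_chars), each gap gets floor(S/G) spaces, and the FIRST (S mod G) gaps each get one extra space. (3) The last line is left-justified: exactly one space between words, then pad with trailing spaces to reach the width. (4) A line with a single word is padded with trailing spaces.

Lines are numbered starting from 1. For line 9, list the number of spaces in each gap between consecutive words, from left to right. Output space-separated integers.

Answer: 1 1

Derivation:
Line 1: ['robot', 'walk', 'fish'] (min_width=15, slack=2)
Line 2: ['year', 'have'] (min_width=9, slack=8)
Line 3: ['computer'] (min_width=8, slack=9)
Line 4: ['lightbulb', 'walk'] (min_width=14, slack=3)
Line 5: ['bridge', 'festival'] (min_width=15, slack=2)
Line 6: ['warm', 'big', 'festival'] (min_width=17, slack=0)
Line 7: ['yellow', 'plane'] (min_width=12, slack=5)
Line 8: ['evening', 'been', 'my'] (min_width=15, slack=2)
Line 9: ['were', 'umbrella', 'run'] (min_width=17, slack=0)
Line 10: ['brick', 'guitar'] (min_width=12, slack=5)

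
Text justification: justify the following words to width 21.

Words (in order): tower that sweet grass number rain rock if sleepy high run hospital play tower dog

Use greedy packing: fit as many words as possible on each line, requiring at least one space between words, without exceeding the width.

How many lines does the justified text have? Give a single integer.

Line 1: ['tower', 'that', 'sweet'] (min_width=16, slack=5)
Line 2: ['grass', 'number', 'rain'] (min_width=17, slack=4)
Line 3: ['rock', 'if', 'sleepy', 'high'] (min_width=19, slack=2)
Line 4: ['run', 'hospital', 'play'] (min_width=17, slack=4)
Line 5: ['tower', 'dog'] (min_width=9, slack=12)
Total lines: 5

Answer: 5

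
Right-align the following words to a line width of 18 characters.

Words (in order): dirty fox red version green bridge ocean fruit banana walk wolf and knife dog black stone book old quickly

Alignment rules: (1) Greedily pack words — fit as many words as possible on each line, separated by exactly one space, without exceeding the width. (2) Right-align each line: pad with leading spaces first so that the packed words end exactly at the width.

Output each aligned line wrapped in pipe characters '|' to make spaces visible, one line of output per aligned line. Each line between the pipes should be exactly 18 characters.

Line 1: ['dirty', 'fox', 'red'] (min_width=13, slack=5)
Line 2: ['version', 'green'] (min_width=13, slack=5)
Line 3: ['bridge', 'ocean', 'fruit'] (min_width=18, slack=0)
Line 4: ['banana', 'walk', 'wolf'] (min_width=16, slack=2)
Line 5: ['and', 'knife', 'dog'] (min_width=13, slack=5)
Line 6: ['black', 'stone', 'book'] (min_width=16, slack=2)
Line 7: ['old', 'quickly'] (min_width=11, slack=7)

Answer: |     dirty fox red|
|     version green|
|bridge ocean fruit|
|  banana walk wolf|
|     and knife dog|
|  black stone book|
|       old quickly|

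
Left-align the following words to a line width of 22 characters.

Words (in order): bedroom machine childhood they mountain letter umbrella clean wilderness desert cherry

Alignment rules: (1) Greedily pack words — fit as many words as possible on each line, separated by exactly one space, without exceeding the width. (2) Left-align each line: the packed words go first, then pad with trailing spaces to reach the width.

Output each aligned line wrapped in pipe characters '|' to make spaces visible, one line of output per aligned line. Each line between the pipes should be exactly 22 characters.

Line 1: ['bedroom', 'machine'] (min_width=15, slack=7)
Line 2: ['childhood', 'they'] (min_width=14, slack=8)
Line 3: ['mountain', 'letter'] (min_width=15, slack=7)
Line 4: ['umbrella', 'clean'] (min_width=14, slack=8)
Line 5: ['wilderness', 'desert'] (min_width=17, slack=5)
Line 6: ['cherry'] (min_width=6, slack=16)

Answer: |bedroom machine       |
|childhood they        |
|mountain letter       |
|umbrella clean        |
|wilderness desert     |
|cherry                |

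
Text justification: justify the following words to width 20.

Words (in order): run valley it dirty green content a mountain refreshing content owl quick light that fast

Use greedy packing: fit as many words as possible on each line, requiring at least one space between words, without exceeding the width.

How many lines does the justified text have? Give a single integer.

Line 1: ['run', 'valley', 'it', 'dirty'] (min_width=19, slack=1)
Line 2: ['green', 'content', 'a'] (min_width=15, slack=5)
Line 3: ['mountain', 'refreshing'] (min_width=19, slack=1)
Line 4: ['content', 'owl', 'quick'] (min_width=17, slack=3)
Line 5: ['light', 'that', 'fast'] (min_width=15, slack=5)
Total lines: 5

Answer: 5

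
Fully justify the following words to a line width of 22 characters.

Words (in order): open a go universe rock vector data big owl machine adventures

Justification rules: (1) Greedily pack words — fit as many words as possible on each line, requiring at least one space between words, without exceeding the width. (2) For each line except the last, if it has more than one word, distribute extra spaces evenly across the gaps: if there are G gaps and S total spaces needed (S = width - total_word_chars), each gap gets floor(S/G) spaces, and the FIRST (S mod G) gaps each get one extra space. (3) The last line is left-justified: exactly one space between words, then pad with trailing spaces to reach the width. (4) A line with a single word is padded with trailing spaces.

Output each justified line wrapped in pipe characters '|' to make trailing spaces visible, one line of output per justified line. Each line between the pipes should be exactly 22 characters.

Line 1: ['open', 'a', 'go', 'universe'] (min_width=18, slack=4)
Line 2: ['rock', 'vector', 'data', 'big'] (min_width=20, slack=2)
Line 3: ['owl', 'machine', 'adventures'] (min_width=22, slack=0)

Answer: |open   a  go  universe|
|rock  vector  data big|
|owl machine adventures|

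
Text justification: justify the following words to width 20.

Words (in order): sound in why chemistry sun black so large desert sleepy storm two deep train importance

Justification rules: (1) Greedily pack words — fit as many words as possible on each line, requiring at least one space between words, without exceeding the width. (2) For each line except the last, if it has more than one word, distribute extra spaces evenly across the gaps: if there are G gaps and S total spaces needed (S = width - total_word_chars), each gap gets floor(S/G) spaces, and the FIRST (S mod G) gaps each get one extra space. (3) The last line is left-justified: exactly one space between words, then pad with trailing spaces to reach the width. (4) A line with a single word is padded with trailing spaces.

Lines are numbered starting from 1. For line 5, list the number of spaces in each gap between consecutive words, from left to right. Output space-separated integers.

Answer: 11

Derivation:
Line 1: ['sound', 'in', 'why'] (min_width=12, slack=8)
Line 2: ['chemistry', 'sun', 'black'] (min_width=19, slack=1)
Line 3: ['so', 'large', 'desert'] (min_width=15, slack=5)
Line 4: ['sleepy', 'storm', 'two'] (min_width=16, slack=4)
Line 5: ['deep', 'train'] (min_width=10, slack=10)
Line 6: ['importance'] (min_width=10, slack=10)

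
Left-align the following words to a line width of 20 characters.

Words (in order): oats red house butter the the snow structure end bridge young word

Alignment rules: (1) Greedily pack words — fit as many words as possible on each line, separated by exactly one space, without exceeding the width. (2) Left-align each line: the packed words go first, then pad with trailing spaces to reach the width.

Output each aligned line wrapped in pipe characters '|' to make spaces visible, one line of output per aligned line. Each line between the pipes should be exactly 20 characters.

Answer: |oats red house      |
|butter the the snow |
|structure end bridge|
|young word          |

Derivation:
Line 1: ['oats', 'red', 'house'] (min_width=14, slack=6)
Line 2: ['butter', 'the', 'the', 'snow'] (min_width=19, slack=1)
Line 3: ['structure', 'end', 'bridge'] (min_width=20, slack=0)
Line 4: ['young', 'word'] (min_width=10, slack=10)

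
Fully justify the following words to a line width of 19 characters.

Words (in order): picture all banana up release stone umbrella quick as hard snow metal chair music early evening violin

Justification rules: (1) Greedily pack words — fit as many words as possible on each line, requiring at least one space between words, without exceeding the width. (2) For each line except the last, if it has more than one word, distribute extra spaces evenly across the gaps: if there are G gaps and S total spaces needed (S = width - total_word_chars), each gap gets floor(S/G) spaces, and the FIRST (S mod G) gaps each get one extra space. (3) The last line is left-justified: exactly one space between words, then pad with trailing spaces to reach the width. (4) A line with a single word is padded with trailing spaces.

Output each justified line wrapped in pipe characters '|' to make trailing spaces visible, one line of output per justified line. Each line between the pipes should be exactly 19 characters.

Line 1: ['picture', 'all', 'banana'] (min_width=18, slack=1)
Line 2: ['up', 'release', 'stone'] (min_width=16, slack=3)
Line 3: ['umbrella', 'quick', 'as'] (min_width=17, slack=2)
Line 4: ['hard', 'snow', 'metal'] (min_width=15, slack=4)
Line 5: ['chair', 'music', 'early'] (min_width=17, slack=2)
Line 6: ['evening', 'violin'] (min_width=14, slack=5)

Answer: |picture  all banana|
|up   release  stone|
|umbrella  quick  as|
|hard   snow   metal|
|chair  music  early|
|evening violin     |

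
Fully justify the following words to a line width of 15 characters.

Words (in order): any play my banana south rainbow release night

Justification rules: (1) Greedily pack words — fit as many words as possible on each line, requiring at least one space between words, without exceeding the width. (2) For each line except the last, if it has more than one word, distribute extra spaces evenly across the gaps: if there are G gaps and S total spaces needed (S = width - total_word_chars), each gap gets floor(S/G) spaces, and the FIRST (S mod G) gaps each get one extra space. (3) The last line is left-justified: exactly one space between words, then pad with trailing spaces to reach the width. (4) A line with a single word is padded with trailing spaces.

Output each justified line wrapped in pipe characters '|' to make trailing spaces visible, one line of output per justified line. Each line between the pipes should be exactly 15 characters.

Line 1: ['any', 'play', 'my'] (min_width=11, slack=4)
Line 2: ['banana', 'south'] (min_width=12, slack=3)
Line 3: ['rainbow', 'release'] (min_width=15, slack=0)
Line 4: ['night'] (min_width=5, slack=10)

Answer: |any   play   my|
|banana    south|
|rainbow release|
|night          |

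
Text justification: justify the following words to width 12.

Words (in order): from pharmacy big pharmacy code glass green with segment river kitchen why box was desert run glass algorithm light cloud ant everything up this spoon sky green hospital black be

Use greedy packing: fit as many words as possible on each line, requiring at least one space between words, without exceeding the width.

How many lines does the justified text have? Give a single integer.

Answer: 20

Derivation:
Line 1: ['from'] (min_width=4, slack=8)
Line 2: ['pharmacy', 'big'] (min_width=12, slack=0)
Line 3: ['pharmacy'] (min_width=8, slack=4)
Line 4: ['code', 'glass'] (min_width=10, slack=2)
Line 5: ['green', 'with'] (min_width=10, slack=2)
Line 6: ['segment'] (min_width=7, slack=5)
Line 7: ['river'] (min_width=5, slack=7)
Line 8: ['kitchen', 'why'] (min_width=11, slack=1)
Line 9: ['box', 'was'] (min_width=7, slack=5)
Line 10: ['desert', 'run'] (min_width=10, slack=2)
Line 11: ['glass'] (min_width=5, slack=7)
Line 12: ['algorithm'] (min_width=9, slack=3)
Line 13: ['light', 'cloud'] (min_width=11, slack=1)
Line 14: ['ant'] (min_width=3, slack=9)
Line 15: ['everything'] (min_width=10, slack=2)
Line 16: ['up', 'this'] (min_width=7, slack=5)
Line 17: ['spoon', 'sky'] (min_width=9, slack=3)
Line 18: ['green'] (min_width=5, slack=7)
Line 19: ['hospital'] (min_width=8, slack=4)
Line 20: ['black', 'be'] (min_width=8, slack=4)
Total lines: 20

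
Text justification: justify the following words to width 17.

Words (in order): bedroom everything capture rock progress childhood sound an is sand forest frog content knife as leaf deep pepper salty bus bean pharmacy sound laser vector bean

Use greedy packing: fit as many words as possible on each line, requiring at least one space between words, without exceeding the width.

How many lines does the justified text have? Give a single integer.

Answer: 12

Derivation:
Line 1: ['bedroom'] (min_width=7, slack=10)
Line 2: ['everything'] (min_width=10, slack=7)
Line 3: ['capture', 'rock'] (min_width=12, slack=5)
Line 4: ['progress'] (min_width=8, slack=9)
Line 5: ['childhood', 'sound'] (min_width=15, slack=2)
Line 6: ['an', 'is', 'sand', 'forest'] (min_width=17, slack=0)
Line 7: ['frog', 'content'] (min_width=12, slack=5)
Line 8: ['knife', 'as', 'leaf'] (min_width=13, slack=4)
Line 9: ['deep', 'pepper', 'salty'] (min_width=17, slack=0)
Line 10: ['bus', 'bean', 'pharmacy'] (min_width=17, slack=0)
Line 11: ['sound', 'laser'] (min_width=11, slack=6)
Line 12: ['vector', 'bean'] (min_width=11, slack=6)
Total lines: 12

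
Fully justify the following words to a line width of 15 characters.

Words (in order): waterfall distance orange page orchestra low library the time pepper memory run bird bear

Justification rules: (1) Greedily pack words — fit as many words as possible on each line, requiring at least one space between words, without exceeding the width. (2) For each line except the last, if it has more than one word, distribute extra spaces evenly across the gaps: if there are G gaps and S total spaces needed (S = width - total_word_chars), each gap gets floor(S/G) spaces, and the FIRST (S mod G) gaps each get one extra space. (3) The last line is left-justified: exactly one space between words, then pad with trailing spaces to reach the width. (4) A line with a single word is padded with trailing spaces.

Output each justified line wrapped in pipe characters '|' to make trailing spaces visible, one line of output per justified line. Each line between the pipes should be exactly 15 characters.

Answer: |waterfall      |
|distance orange|
|page  orchestra|
|low library the|
|time     pepper|
|memory run bird|
|bear           |

Derivation:
Line 1: ['waterfall'] (min_width=9, slack=6)
Line 2: ['distance', 'orange'] (min_width=15, slack=0)
Line 3: ['page', 'orchestra'] (min_width=14, slack=1)
Line 4: ['low', 'library', 'the'] (min_width=15, slack=0)
Line 5: ['time', 'pepper'] (min_width=11, slack=4)
Line 6: ['memory', 'run', 'bird'] (min_width=15, slack=0)
Line 7: ['bear'] (min_width=4, slack=11)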